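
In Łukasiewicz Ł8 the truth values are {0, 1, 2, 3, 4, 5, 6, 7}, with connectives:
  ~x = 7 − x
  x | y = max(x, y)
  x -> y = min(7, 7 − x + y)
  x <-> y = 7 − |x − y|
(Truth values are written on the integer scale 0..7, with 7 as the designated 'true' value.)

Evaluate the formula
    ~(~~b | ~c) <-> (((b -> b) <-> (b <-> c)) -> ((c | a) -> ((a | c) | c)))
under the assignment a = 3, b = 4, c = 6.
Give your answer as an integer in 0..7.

~b = ~4 = 3
~~b = ~3 = 4
~c = ~6 = 1
~~b | ~c = 4 | 1 = 4
~(~~b | ~c) = ~4 = 3
b -> b = 4 -> 4 = 7
b <-> c = 4 <-> 6 = 5
(b -> b) <-> (b <-> c) = 7 <-> 5 = 5
c | a = 6 | 3 = 6
a | c = 3 | 6 = 6
(a | c) | c = 6 | 6 = 6
(c | a) -> ((a | c) | c) = 6 -> 6 = 7
((b -> b) <-> (b <-> c)) -> ((c | a) -> ((a | c) | c)) = 5 -> 7 = 7
~(~~b | ~c) <-> (((b -> b) <-> (b <-> c)) -> ((c | a) -> ((a | c) | c))) = 3 <-> 7 = 3

3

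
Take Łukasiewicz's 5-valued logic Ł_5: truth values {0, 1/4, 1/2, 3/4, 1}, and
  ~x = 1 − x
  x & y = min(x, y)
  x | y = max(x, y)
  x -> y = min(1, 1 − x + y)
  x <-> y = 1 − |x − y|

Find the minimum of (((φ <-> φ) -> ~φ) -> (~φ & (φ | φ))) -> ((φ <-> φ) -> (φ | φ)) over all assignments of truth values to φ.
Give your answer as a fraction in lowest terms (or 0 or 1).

Take φ = 1/2:
φ <-> φ = 1/2 <-> 1/2 = 1
~φ = ~1/2 = 1/2
(φ <-> φ) -> ~φ = 1 -> 1/2 = 1/2
~φ = ~1/2 = 1/2
φ | φ = 1/2 | 1/2 = 1/2
~φ & (φ | φ) = 1/2 & 1/2 = 1/2
((φ <-> φ) -> ~φ) -> (~φ & (φ | φ)) = 1/2 -> 1/2 = 1
φ <-> φ = 1/2 <-> 1/2 = 1
φ | φ = 1/2 | 1/2 = 1/2
(φ <-> φ) -> (φ | φ) = 1 -> 1/2 = 1/2
(((φ <-> φ) -> ~φ) -> (~φ & (φ | φ))) -> ((φ <-> φ) -> (φ | φ)) = 1 -> 1/2 = 1/2
No assignment yields a value below 1/2, so this is the minimum.

1/2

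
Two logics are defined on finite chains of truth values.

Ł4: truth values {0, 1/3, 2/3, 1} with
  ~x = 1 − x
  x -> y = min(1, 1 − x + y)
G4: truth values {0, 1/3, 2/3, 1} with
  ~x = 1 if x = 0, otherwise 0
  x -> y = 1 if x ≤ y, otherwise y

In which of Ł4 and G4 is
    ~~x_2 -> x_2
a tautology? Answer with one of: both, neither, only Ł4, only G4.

only Ł4

In Ł4: every assignment gives 1 — tautology.
In G4: at x_2 = 1/3 the value is 1/3 — not a tautology.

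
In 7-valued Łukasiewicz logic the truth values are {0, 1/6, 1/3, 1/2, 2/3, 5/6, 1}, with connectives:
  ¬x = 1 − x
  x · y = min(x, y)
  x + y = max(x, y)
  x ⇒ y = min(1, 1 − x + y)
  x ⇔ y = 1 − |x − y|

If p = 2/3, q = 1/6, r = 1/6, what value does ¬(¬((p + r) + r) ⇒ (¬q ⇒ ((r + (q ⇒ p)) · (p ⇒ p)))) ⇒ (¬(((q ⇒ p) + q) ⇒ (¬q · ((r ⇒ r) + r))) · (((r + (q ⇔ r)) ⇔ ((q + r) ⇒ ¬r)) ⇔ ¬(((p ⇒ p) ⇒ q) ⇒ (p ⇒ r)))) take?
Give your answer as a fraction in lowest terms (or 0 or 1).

1

p + r = 2/3 + 1/6 = 2/3
(p + r) + r = 2/3 + 1/6 = 2/3
¬((p + r) + r) = ¬2/3 = 1/3
¬q = ¬1/6 = 5/6
q ⇒ p = 1/6 ⇒ 2/3 = 1
r + (q ⇒ p) = 1/6 + 1 = 1
p ⇒ p = 2/3 ⇒ 2/3 = 1
(r + (q ⇒ p)) · (p ⇒ p) = 1 · 1 = 1
¬q ⇒ ((r + (q ⇒ p)) · (p ⇒ p)) = 5/6 ⇒ 1 = 1
¬((p + r) + r) ⇒ (¬q ⇒ ((r + (q ⇒ p)) · (p ⇒ p))) = 1/3 ⇒ 1 = 1
¬(¬((p + r) + r) ⇒ (¬q ⇒ ((r + (q ⇒ p)) · (p ⇒ p)))) = ¬1 = 0
q ⇒ p = 1/6 ⇒ 2/3 = 1
(q ⇒ p) + q = 1 + 1/6 = 1
¬q = ¬1/6 = 5/6
r ⇒ r = 1/6 ⇒ 1/6 = 1
(r ⇒ r) + r = 1 + 1/6 = 1
¬q · ((r ⇒ r) + r) = 5/6 · 1 = 5/6
((q ⇒ p) + q) ⇒ (¬q · ((r ⇒ r) + r)) = 1 ⇒ 5/6 = 5/6
¬(((q ⇒ p) + q) ⇒ (¬q · ((r ⇒ r) + r))) = ¬5/6 = 1/6
q ⇔ r = 1/6 ⇔ 1/6 = 1
r + (q ⇔ r) = 1/6 + 1 = 1
q + r = 1/6 + 1/6 = 1/6
¬r = ¬1/6 = 5/6
(q + r) ⇒ ¬r = 1/6 ⇒ 5/6 = 1
(r + (q ⇔ r)) ⇔ ((q + r) ⇒ ¬r) = 1 ⇔ 1 = 1
p ⇒ p = 2/3 ⇒ 2/3 = 1
(p ⇒ p) ⇒ q = 1 ⇒ 1/6 = 1/6
p ⇒ r = 2/3 ⇒ 1/6 = 1/2
((p ⇒ p) ⇒ q) ⇒ (p ⇒ r) = 1/6 ⇒ 1/2 = 1
¬(((p ⇒ p) ⇒ q) ⇒ (p ⇒ r)) = ¬1 = 0
((r + (q ⇔ r)) ⇔ ((q + r) ⇒ ¬r)) ⇔ ¬(((p ⇒ p) ⇒ q) ⇒ (p ⇒ r)) = 1 ⇔ 0 = 0
¬(((q ⇒ p) + q) ⇒ (¬q · ((r ⇒ r) + r))) · (((r + (q ⇔ r)) ⇔ ((q + r) ⇒ ¬r)) ⇔ ¬(((p ⇒ p) ⇒ q) ⇒ (p ⇒ r))) = 1/6 · 0 = 0
¬(¬((p + r) + r) ⇒ (¬q ⇒ ((r + (q ⇒ p)) · (p ⇒ p)))) ⇒ (¬(((q ⇒ p) + q) ⇒ (¬q · ((r ⇒ r) + r))) · (((r + (q ⇔ r)) ⇔ ((q + r) ⇒ ¬r)) ⇔ ¬(((p ⇒ p) ⇒ q) ⇒ (p ⇒ r)))) = 0 ⇒ 0 = 1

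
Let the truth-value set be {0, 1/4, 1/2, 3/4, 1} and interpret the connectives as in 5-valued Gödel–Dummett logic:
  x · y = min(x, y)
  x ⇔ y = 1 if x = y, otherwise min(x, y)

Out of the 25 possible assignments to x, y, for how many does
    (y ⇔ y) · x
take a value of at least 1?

5

value 1: 5 assignments (counts)
value 3/4: 5 assignments
value 1/2: 5 assignments
value 1/4: 5 assignments
value 0: 5 assignments
So 5 of the 25 assignments meet the threshold.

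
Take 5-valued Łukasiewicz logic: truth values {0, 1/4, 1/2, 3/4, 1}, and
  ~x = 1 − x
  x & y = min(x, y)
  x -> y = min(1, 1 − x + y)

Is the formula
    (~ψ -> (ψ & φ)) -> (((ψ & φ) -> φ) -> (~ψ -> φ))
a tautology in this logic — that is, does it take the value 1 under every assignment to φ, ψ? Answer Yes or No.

Yes

At φ = 3/4, ψ = 1, for instance:
~ψ = ~1 = 0
ψ & φ = 1 & 3/4 = 3/4
~ψ -> (ψ & φ) = 0 -> 3/4 = 1
(ψ & φ) -> φ = 3/4 -> 3/4 = 1
~ψ -> φ = 0 -> 3/4 = 1
((ψ & φ) -> φ) -> (~ψ -> φ) = 1 -> 1 = 1
(~ψ -> (ψ & φ)) -> (((ψ & φ) -> φ) -> (~ψ -> φ)) = 1 -> 1 = 1
and checking the remaining 24 assignments likewise gives ≥ 1 in every case.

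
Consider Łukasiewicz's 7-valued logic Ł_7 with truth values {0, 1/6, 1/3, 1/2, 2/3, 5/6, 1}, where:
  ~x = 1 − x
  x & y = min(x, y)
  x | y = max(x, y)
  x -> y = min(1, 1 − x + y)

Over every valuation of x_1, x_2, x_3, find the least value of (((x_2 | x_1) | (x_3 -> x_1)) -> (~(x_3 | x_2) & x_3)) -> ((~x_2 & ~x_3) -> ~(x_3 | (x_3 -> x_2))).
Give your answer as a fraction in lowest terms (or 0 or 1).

1/2

Take x_1 = 0, x_2 = 1/2, x_3 = 1/2:
x_2 | x_1 = 1/2 | 0 = 1/2
x_3 -> x_1 = 1/2 -> 0 = 1/2
(x_2 | x_1) | (x_3 -> x_1) = 1/2 | 1/2 = 1/2
x_3 | x_2 = 1/2 | 1/2 = 1/2
~(x_3 | x_2) = ~1/2 = 1/2
~(x_3 | x_2) & x_3 = 1/2 & 1/2 = 1/2
((x_2 | x_1) | (x_3 -> x_1)) -> (~(x_3 | x_2) & x_3) = 1/2 -> 1/2 = 1
~x_2 = ~1/2 = 1/2
~x_3 = ~1/2 = 1/2
~x_2 & ~x_3 = 1/2 & 1/2 = 1/2
x_3 -> x_2 = 1/2 -> 1/2 = 1
x_3 | (x_3 -> x_2) = 1/2 | 1 = 1
~(x_3 | (x_3 -> x_2)) = ~1 = 0
(~x_2 & ~x_3) -> ~(x_3 | (x_3 -> x_2)) = 1/2 -> 0 = 1/2
(((x_2 | x_1) | (x_3 -> x_1)) -> (~(x_3 | x_2) & x_3)) -> ((~x_2 & ~x_3) -> ~(x_3 | (x_3 -> x_2))) = 1 -> 1/2 = 1/2
No assignment yields a value below 1/2, so this is the minimum.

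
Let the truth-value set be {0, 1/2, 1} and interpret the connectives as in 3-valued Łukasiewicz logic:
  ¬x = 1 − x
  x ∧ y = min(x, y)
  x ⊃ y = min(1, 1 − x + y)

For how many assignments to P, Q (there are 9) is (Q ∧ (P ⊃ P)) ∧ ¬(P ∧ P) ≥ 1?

P = 0, Q = 0 ↦ 0  <
P = 0, Q = 1/2 ↦ 1/2  <
P = 0, Q = 1 ↦ 1  ≥
P = 1/2, Q = 0 ↦ 0  <
P = 1/2, Q = 1/2 ↦ 1/2  <
P = 1/2, Q = 1 ↦ 1/2  <
P = 1, Q = 0 ↦ 0  <
P = 1, Q = 1/2 ↦ 0  <
P = 1, Q = 1 ↦ 0  <
So 1 of the 9 assignments meets the threshold.

1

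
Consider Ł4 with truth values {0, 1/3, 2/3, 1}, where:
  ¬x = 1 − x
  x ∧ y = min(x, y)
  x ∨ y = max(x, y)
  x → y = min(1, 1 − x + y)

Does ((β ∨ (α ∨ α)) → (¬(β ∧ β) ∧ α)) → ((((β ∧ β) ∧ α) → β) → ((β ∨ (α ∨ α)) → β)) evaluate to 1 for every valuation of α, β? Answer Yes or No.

Counterexample: take α = 1/3, β = 0.
α ∨ α = 1/3 ∨ 1/3 = 1/3
β ∨ (α ∨ α) = 0 ∨ 1/3 = 1/3
β ∧ β = 0 ∧ 0 = 0
¬(β ∧ β) = ¬0 = 1
¬(β ∧ β) ∧ α = 1 ∧ 1/3 = 1/3
(β ∨ (α ∨ α)) → (¬(β ∧ β) ∧ α) = 1/3 → 1/3 = 1
β ∧ β = 0 ∧ 0 = 0
(β ∧ β) ∧ α = 0 ∧ 1/3 = 0
((β ∧ β) ∧ α) → β = 0 → 0 = 1
α ∨ α = 1/3 ∨ 1/3 = 1/3
β ∨ (α ∨ α) = 0 ∨ 1/3 = 1/3
(β ∨ (α ∨ α)) → β = 1/3 → 0 = 2/3
(((β ∧ β) ∧ α) → β) → ((β ∨ (α ∨ α)) → β) = 1 → 2/3 = 2/3
((β ∨ (α ∨ α)) → (¬(β ∧ β) ∧ α)) → ((((β ∧ β) ∧ α) → β) → ((β ∨ (α ∨ α)) → β)) = 1 → 2/3 = 2/3
This gives 2/3 ≠ 1.

No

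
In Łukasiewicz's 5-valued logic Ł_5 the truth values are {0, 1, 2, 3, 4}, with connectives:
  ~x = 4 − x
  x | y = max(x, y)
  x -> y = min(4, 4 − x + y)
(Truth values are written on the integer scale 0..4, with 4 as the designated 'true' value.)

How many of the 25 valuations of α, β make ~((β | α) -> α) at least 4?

value 4: 1 assignment (counts)
value 3: 2 assignments
value 2: 3 assignments
value 1: 4 assignments
value 0: 15 assignments
So 1 of the 25 assignments meets the threshold.

1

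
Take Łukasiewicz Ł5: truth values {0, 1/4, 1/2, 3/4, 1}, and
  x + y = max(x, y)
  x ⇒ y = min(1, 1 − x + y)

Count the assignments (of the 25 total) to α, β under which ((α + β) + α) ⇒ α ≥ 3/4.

value 1: 15 assignments (counts)
value 3/4: 4 assignments (counts)
value 1/2: 3 assignments
value 1/4: 2 assignments
value 0: 1 assignment
So 19 of the 25 assignments meet the threshold.

19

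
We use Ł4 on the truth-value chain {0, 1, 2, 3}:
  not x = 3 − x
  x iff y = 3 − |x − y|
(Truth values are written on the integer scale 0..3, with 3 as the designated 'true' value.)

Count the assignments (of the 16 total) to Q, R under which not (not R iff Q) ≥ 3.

2

Q = 0, R = 0 ↦ 3  ≥
Q = 0, R = 1 ↦ 2  <
Q = 0, R = 2 ↦ 1  <
Q = 0, R = 3 ↦ 0  <
Q = 1, R = 0 ↦ 2  <
Q = 1, R = 1 ↦ 1  <
Q = 1, R = 2 ↦ 0  <
Q = 1, R = 3 ↦ 1  <
Q = 2, R = 0 ↦ 1  <
Q = 2, R = 1 ↦ 0  <
Q = 2, R = 2 ↦ 1  <
Q = 2, R = 3 ↦ 2  <
Q = 3, R = 0 ↦ 0  <
Q = 3, R = 1 ↦ 1  <
Q = 3, R = 2 ↦ 2  <
Q = 3, R = 3 ↦ 3  ≥
So 2 of the 16 assignments meet the threshold.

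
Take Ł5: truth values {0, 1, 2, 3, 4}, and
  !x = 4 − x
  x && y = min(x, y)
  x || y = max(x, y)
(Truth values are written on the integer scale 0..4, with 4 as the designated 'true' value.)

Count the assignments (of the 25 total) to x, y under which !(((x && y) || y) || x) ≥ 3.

4

value 4: 1 assignment (counts)
value 3: 3 assignments (counts)
value 2: 5 assignments
value 1: 7 assignments
value 0: 9 assignments
So 4 of the 25 assignments meet the threshold.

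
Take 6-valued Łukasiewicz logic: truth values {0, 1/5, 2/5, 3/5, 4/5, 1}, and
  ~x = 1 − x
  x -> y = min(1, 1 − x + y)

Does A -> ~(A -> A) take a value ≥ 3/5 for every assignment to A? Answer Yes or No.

Counterexample: take A = 3/5.
A -> A = 3/5 -> 3/5 = 1
~(A -> A) = ~1 = 0
A -> ~(A -> A) = 3/5 -> 0 = 2/5
This gives 2/5, which is below 3/5.

No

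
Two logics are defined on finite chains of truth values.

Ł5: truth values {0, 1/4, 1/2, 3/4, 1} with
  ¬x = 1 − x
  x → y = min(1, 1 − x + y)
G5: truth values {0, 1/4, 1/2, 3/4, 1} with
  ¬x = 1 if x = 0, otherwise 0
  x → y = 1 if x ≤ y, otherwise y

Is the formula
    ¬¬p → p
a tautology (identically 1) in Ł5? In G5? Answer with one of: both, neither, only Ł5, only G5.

only Ł5

In Ł5: every assignment gives 1 — tautology.
In G5: at p = 1/4 the value is 1/4 — not a tautology.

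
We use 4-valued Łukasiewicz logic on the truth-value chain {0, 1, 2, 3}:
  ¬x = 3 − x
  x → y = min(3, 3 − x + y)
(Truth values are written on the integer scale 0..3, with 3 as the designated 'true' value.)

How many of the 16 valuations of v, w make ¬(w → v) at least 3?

v = 0, w = 0 ↦ 0  <
v = 0, w = 1 ↦ 1  <
v = 0, w = 2 ↦ 2  <
v = 0, w = 3 ↦ 3  ≥
v = 1, w = 0 ↦ 0  <
v = 1, w = 1 ↦ 0  <
v = 1, w = 2 ↦ 1  <
v = 1, w = 3 ↦ 2  <
v = 2, w = 0 ↦ 0  <
v = 2, w = 1 ↦ 0  <
v = 2, w = 2 ↦ 0  <
v = 2, w = 3 ↦ 1  <
v = 3, w = 0 ↦ 0  <
v = 3, w = 1 ↦ 0  <
v = 3, w = 2 ↦ 0  <
v = 3, w = 3 ↦ 0  <
So 1 of the 16 assignments meets the threshold.

1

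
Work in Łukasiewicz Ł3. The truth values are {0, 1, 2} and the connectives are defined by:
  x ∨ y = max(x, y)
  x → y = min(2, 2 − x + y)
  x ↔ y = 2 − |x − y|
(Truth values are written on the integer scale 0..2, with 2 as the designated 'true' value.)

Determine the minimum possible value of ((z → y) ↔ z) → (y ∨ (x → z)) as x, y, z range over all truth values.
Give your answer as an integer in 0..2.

Take x = 2, y = 0, z = 1:
z → y = 1 → 0 = 1
(z → y) ↔ z = 1 ↔ 1 = 2
x → z = 2 → 1 = 1
y ∨ (x → z) = 0 ∨ 1 = 1
((z → y) ↔ z) → (y ∨ (x → z)) = 2 → 1 = 1
No assignment yields a value below 1, so this is the minimum.

1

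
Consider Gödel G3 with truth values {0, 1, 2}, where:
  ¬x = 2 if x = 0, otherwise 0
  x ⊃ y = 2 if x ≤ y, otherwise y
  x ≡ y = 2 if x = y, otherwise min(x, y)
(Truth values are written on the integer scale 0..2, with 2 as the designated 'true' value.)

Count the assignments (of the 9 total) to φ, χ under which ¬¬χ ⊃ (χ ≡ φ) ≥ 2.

φ = 0, χ = 0 ↦ 2  ≥
φ = 0, χ = 1 ↦ 0  <
φ = 0, χ = 2 ↦ 0  <
φ = 1, χ = 0 ↦ 2  ≥
φ = 1, χ = 1 ↦ 2  ≥
φ = 1, χ = 2 ↦ 1  <
φ = 2, χ = 0 ↦ 2  ≥
φ = 2, χ = 1 ↦ 1  <
φ = 2, χ = 2 ↦ 2  ≥
So 5 of the 9 assignments meet the threshold.

5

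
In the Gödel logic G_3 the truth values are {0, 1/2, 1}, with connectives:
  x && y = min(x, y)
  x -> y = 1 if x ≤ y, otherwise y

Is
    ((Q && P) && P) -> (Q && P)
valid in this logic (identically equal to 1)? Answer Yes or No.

P = 0, Q = 0 ↦ 1
P = 0, Q = 1/2 ↦ 1
P = 0, Q = 1 ↦ 1
P = 1/2, Q = 0 ↦ 1
P = 1/2, Q = 1/2 ↦ 1
P = 1/2, Q = 1 ↦ 1
P = 1, Q = 0 ↦ 1
P = 1, Q = 1/2 ↦ 1
P = 1, Q = 1 ↦ 1
Every assignment gives a value ≥ 1.

Yes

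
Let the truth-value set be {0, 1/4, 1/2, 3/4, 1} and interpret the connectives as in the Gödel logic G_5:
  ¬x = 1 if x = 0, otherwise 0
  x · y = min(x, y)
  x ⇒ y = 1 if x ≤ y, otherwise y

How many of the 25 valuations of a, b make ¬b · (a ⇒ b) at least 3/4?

value 1: 1 assignment (counts)
value 0: 24 assignments
So 1 of the 25 assignments meets the threshold.

1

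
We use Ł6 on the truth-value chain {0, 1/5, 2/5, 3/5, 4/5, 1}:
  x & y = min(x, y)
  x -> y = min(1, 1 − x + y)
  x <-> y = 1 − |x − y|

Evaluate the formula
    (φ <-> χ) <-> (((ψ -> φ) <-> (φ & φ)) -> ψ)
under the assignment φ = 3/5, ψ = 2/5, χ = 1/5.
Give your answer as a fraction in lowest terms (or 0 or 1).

φ <-> χ = 3/5 <-> 1/5 = 3/5
ψ -> φ = 2/5 -> 3/5 = 1
φ & φ = 3/5 & 3/5 = 3/5
(ψ -> φ) <-> (φ & φ) = 1 <-> 3/5 = 3/5
((ψ -> φ) <-> (φ & φ)) -> ψ = 3/5 -> 2/5 = 4/5
(φ <-> χ) <-> (((ψ -> φ) <-> (φ & φ)) -> ψ) = 3/5 <-> 4/5 = 4/5

4/5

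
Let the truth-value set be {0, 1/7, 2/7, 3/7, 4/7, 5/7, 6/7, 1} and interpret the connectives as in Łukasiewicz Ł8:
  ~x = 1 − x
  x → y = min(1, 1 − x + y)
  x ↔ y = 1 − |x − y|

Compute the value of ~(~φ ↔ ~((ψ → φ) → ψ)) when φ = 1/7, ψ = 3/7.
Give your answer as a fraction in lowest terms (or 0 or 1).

4/7

~φ = ~1/7 = 6/7
ψ → φ = 3/7 → 1/7 = 5/7
(ψ → φ) → ψ = 5/7 → 3/7 = 5/7
~((ψ → φ) → ψ) = ~5/7 = 2/7
~φ ↔ ~((ψ → φ) → ψ) = 6/7 ↔ 2/7 = 3/7
~(~φ ↔ ~((ψ → φ) → ψ)) = ~3/7 = 4/7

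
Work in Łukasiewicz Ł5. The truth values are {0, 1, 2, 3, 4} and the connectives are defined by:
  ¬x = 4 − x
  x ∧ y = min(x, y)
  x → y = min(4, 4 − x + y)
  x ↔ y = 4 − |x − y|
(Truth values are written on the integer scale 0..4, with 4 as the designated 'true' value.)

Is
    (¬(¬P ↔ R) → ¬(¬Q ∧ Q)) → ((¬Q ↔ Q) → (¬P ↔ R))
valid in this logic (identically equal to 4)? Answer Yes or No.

Counterexample: take P = 0, Q = 1, R = 0.
¬P = ¬0 = 4
¬P ↔ R = 4 ↔ 0 = 0
¬(¬P ↔ R) = ¬0 = 4
¬Q = ¬1 = 3
¬Q ∧ Q = 3 ∧ 1 = 1
¬(¬Q ∧ Q) = ¬1 = 3
¬(¬P ↔ R) → ¬(¬Q ∧ Q) = 4 → 3 = 3
¬Q = ¬1 = 3
¬Q ↔ Q = 3 ↔ 1 = 2
¬P = ¬0 = 4
¬P ↔ R = 4 ↔ 0 = 0
(¬Q ↔ Q) → (¬P ↔ R) = 2 → 0 = 2
(¬(¬P ↔ R) → ¬(¬Q ∧ Q)) → ((¬Q ↔ Q) → (¬P ↔ R)) = 3 → 2 = 3
This gives 3 ≠ 4.

No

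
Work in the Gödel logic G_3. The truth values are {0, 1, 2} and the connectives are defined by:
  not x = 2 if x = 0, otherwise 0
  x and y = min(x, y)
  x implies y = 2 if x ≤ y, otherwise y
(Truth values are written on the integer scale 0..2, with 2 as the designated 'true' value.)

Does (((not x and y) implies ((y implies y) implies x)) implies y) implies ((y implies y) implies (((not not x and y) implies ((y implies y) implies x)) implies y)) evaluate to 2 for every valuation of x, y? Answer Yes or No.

Counterexample: take x = 0, y = 1.
not x = not 0 = 2
not x and y = 2 and 1 = 1
y implies y = 1 implies 1 = 2
(y implies y) implies x = 2 implies 0 = 0
(not x and y) implies ((y implies y) implies x) = 1 implies 0 = 0
((not x and y) implies ((y implies y) implies x)) implies y = 0 implies 1 = 2
y implies y = 1 implies 1 = 2
not x = not 0 = 2
not not x = not 2 = 0
not not x and y = 0 and 1 = 0
y implies y = 1 implies 1 = 2
(y implies y) implies x = 2 implies 0 = 0
(not not x and y) implies ((y implies y) implies x) = 0 implies 0 = 2
((not not x and y) implies ((y implies y) implies x)) implies y = 2 implies 1 = 1
(y implies y) implies (((not not x and y) implies ((y implies y) implies x)) implies y) = 2 implies 1 = 1
(((not x and y) implies ((y implies y) implies x)) implies y) implies ((y implies y) implies (((not not x and y) implies ((y implies y) implies x)) implies y)) = 2 implies 1 = 1
This gives 1 ≠ 2.

No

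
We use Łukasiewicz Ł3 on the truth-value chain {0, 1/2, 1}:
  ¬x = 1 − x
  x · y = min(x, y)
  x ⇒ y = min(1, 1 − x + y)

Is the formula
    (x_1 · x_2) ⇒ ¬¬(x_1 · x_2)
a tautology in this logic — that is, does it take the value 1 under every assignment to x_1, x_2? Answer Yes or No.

x_1 = 0, x_2 = 0 ↦ 1
x_1 = 0, x_2 = 1/2 ↦ 1
x_1 = 0, x_2 = 1 ↦ 1
x_1 = 1/2, x_2 = 0 ↦ 1
x_1 = 1/2, x_2 = 1/2 ↦ 1
x_1 = 1/2, x_2 = 1 ↦ 1
x_1 = 1, x_2 = 0 ↦ 1
x_1 = 1, x_2 = 1/2 ↦ 1
x_1 = 1, x_2 = 1 ↦ 1
Every assignment gives a value ≥ 1.

Yes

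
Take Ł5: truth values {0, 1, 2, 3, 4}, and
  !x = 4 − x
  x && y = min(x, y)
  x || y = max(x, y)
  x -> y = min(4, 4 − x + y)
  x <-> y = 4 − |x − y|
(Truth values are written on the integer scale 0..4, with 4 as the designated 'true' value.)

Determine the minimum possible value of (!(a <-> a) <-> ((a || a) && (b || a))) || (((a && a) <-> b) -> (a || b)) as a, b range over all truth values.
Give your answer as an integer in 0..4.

Take a = 2, b = 2:
a <-> a = 2 <-> 2 = 4
!(a <-> a) = !4 = 0
a || a = 2 || 2 = 2
b || a = 2 || 2 = 2
(a || a) && (b || a) = 2 && 2 = 2
!(a <-> a) <-> ((a || a) && (b || a)) = 0 <-> 2 = 2
a && a = 2 && 2 = 2
(a && a) <-> b = 2 <-> 2 = 4
a || b = 2 || 2 = 2
((a && a) <-> b) -> (a || b) = 4 -> 2 = 2
(!(a <-> a) <-> ((a || a) && (b || a))) || (((a && a) <-> b) -> (a || b)) = 2 || 2 = 2
No assignment yields a value below 2, so this is the minimum.

2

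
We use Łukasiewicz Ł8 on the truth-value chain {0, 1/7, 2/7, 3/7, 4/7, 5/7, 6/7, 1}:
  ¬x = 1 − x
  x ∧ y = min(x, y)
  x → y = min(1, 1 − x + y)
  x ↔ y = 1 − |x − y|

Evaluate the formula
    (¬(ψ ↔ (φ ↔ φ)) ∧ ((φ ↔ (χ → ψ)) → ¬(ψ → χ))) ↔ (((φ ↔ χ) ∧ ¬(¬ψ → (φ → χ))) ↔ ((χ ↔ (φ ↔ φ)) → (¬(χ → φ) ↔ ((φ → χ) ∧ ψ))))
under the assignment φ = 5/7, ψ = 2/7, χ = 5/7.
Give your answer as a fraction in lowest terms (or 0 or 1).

φ ↔ φ = 5/7 ↔ 5/7 = 1
ψ ↔ (φ ↔ φ) = 2/7 ↔ 1 = 2/7
¬(ψ ↔ (φ ↔ φ)) = ¬2/7 = 5/7
χ → ψ = 5/7 → 2/7 = 4/7
φ ↔ (χ → ψ) = 5/7 ↔ 4/7 = 6/7
ψ → χ = 2/7 → 5/7 = 1
¬(ψ → χ) = ¬1 = 0
(φ ↔ (χ → ψ)) → ¬(ψ → χ) = 6/7 → 0 = 1/7
¬(ψ ↔ (φ ↔ φ)) ∧ ((φ ↔ (χ → ψ)) → ¬(ψ → χ)) = 5/7 ∧ 1/7 = 1/7
φ ↔ χ = 5/7 ↔ 5/7 = 1
¬ψ = ¬2/7 = 5/7
φ → χ = 5/7 → 5/7 = 1
¬ψ → (φ → χ) = 5/7 → 1 = 1
¬(¬ψ → (φ → χ)) = ¬1 = 0
(φ ↔ χ) ∧ ¬(¬ψ → (φ → χ)) = 1 ∧ 0 = 0
φ ↔ φ = 5/7 ↔ 5/7 = 1
χ ↔ (φ ↔ φ) = 5/7 ↔ 1 = 5/7
χ → φ = 5/7 → 5/7 = 1
¬(χ → φ) = ¬1 = 0
φ → χ = 5/7 → 5/7 = 1
(φ → χ) ∧ ψ = 1 ∧ 2/7 = 2/7
¬(χ → φ) ↔ ((φ → χ) ∧ ψ) = 0 ↔ 2/7 = 5/7
(χ ↔ (φ ↔ φ)) → (¬(χ → φ) ↔ ((φ → χ) ∧ ψ)) = 5/7 → 5/7 = 1
((φ ↔ χ) ∧ ¬(¬ψ → (φ → χ))) ↔ ((χ ↔ (φ ↔ φ)) → (¬(χ → φ) ↔ ((φ → χ) ∧ ψ))) = 0 ↔ 1 = 0
(¬(ψ ↔ (φ ↔ φ)) ∧ ((φ ↔ (χ → ψ)) → ¬(ψ → χ))) ↔ (((φ ↔ χ) ∧ ¬(¬ψ → (φ → χ))) ↔ ((χ ↔ (φ ↔ φ)) → (¬(χ → φ) ↔ ((φ → χ) ∧ ψ)))) = 1/7 ↔ 0 = 6/7

6/7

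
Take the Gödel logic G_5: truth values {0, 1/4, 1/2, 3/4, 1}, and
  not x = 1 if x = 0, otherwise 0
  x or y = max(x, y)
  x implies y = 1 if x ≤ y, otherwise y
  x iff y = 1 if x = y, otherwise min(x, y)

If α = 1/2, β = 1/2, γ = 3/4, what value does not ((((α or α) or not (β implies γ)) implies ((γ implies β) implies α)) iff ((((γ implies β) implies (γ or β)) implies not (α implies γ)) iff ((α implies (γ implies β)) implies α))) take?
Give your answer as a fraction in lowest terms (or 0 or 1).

1

α or α = 1/2 or 1/2 = 1/2
β implies γ = 1/2 implies 3/4 = 1
not (β implies γ) = not 1 = 0
(α or α) or not (β implies γ) = 1/2 or 0 = 1/2
γ implies β = 3/4 implies 1/2 = 1/2
(γ implies β) implies α = 1/2 implies 1/2 = 1
((α or α) or not (β implies γ)) implies ((γ implies β) implies α) = 1/2 implies 1 = 1
γ implies β = 3/4 implies 1/2 = 1/2
γ or β = 3/4 or 1/2 = 3/4
(γ implies β) implies (γ or β) = 1/2 implies 3/4 = 1
α implies γ = 1/2 implies 3/4 = 1
not (α implies γ) = not 1 = 0
((γ implies β) implies (γ or β)) implies not (α implies γ) = 1 implies 0 = 0
γ implies β = 3/4 implies 1/2 = 1/2
α implies (γ implies β) = 1/2 implies 1/2 = 1
(α implies (γ implies β)) implies α = 1 implies 1/2 = 1/2
(((γ implies β) implies (γ or β)) implies not (α implies γ)) iff ((α implies (γ implies β)) implies α) = 0 iff 1/2 = 0
(((α or α) or not (β implies γ)) implies ((γ implies β) implies α)) iff ((((γ implies β) implies (γ or β)) implies not (α implies γ)) iff ((α implies (γ implies β)) implies α)) = 1 iff 0 = 0
not ((((α or α) or not (β implies γ)) implies ((γ implies β) implies α)) iff ((((γ implies β) implies (γ or β)) implies not (α implies γ)) iff ((α implies (γ implies β)) implies α))) = not 0 = 1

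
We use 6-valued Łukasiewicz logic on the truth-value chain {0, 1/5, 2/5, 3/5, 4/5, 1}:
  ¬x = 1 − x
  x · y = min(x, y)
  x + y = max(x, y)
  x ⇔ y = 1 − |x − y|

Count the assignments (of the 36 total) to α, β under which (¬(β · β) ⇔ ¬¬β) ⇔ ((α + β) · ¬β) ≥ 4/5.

21

value 1: 8 assignments (counts)
value 4/5: 13 assignments (counts)
value 3/5: 12 assignments
value 2/5: 1 assignment
value 1/5: 1 assignment
value 0: 1 assignment
So 21 of the 36 assignments meet the threshold.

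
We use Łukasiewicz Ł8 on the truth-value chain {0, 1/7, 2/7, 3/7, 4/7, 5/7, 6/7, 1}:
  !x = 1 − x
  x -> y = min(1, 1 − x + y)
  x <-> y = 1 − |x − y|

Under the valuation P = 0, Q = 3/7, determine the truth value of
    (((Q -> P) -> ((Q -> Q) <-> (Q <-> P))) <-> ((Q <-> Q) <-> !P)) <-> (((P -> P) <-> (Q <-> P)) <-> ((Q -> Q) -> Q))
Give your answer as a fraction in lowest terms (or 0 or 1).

Q -> P = 3/7 -> 0 = 4/7
Q -> Q = 3/7 -> 3/7 = 1
Q <-> P = 3/7 <-> 0 = 4/7
(Q -> Q) <-> (Q <-> P) = 1 <-> 4/7 = 4/7
(Q -> P) -> ((Q -> Q) <-> (Q <-> P)) = 4/7 -> 4/7 = 1
Q <-> Q = 3/7 <-> 3/7 = 1
!P = !0 = 1
(Q <-> Q) <-> !P = 1 <-> 1 = 1
((Q -> P) -> ((Q -> Q) <-> (Q <-> P))) <-> ((Q <-> Q) <-> !P) = 1 <-> 1 = 1
P -> P = 0 -> 0 = 1
Q <-> P = 3/7 <-> 0 = 4/7
(P -> P) <-> (Q <-> P) = 1 <-> 4/7 = 4/7
Q -> Q = 3/7 -> 3/7 = 1
(Q -> Q) -> Q = 1 -> 3/7 = 3/7
((P -> P) <-> (Q <-> P)) <-> ((Q -> Q) -> Q) = 4/7 <-> 3/7 = 6/7
(((Q -> P) -> ((Q -> Q) <-> (Q <-> P))) <-> ((Q <-> Q) <-> !P)) <-> (((P -> P) <-> (Q <-> P)) <-> ((Q -> Q) -> Q)) = 1 <-> 6/7 = 6/7

6/7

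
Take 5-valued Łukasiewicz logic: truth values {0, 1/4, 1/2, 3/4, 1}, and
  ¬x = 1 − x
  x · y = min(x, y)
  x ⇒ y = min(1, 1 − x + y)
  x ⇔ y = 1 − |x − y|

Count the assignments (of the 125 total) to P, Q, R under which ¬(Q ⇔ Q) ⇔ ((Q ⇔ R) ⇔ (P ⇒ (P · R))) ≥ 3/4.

23

value 1: 7 assignments (counts)
value 3/4: 16 assignments (counts)
value 1/2: 29 assignments
value 1/4: 44 assignments
value 0: 29 assignments
So 23 of the 125 assignments meet the threshold.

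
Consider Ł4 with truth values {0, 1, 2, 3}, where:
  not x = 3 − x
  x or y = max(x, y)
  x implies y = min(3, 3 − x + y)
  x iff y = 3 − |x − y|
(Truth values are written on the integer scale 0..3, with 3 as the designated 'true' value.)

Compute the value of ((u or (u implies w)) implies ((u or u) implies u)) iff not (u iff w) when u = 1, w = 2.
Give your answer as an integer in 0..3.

1

u implies w = 1 implies 2 = 3
u or (u implies w) = 1 or 3 = 3
u or u = 1 or 1 = 1
(u or u) implies u = 1 implies 1 = 3
(u or (u implies w)) implies ((u or u) implies u) = 3 implies 3 = 3
u iff w = 1 iff 2 = 2
not (u iff w) = not 2 = 1
((u or (u implies w)) implies ((u or u) implies u)) iff not (u iff w) = 3 iff 1 = 1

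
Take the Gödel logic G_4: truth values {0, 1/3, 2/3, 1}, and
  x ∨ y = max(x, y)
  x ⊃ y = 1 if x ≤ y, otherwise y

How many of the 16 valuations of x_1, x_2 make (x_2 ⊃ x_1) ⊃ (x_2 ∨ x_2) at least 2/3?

9

x_1 = 0, x_2 = 0 ↦ 0  <
x_1 = 0, x_2 = 1/3 ↦ 1  ≥
x_1 = 0, x_2 = 2/3 ↦ 1  ≥
x_1 = 0, x_2 = 1 ↦ 1  ≥
x_1 = 1/3, x_2 = 0 ↦ 0  <
x_1 = 1/3, x_2 = 1/3 ↦ 1/3  <
x_1 = 1/3, x_2 = 2/3 ↦ 1  ≥
x_1 = 1/3, x_2 = 1 ↦ 1  ≥
x_1 = 2/3, x_2 = 0 ↦ 0  <
x_1 = 2/3, x_2 = 1/3 ↦ 1/3  <
x_1 = 2/3, x_2 = 2/3 ↦ 2/3  ≥
x_1 = 2/3, x_2 = 1 ↦ 1  ≥
x_1 = 1, x_2 = 0 ↦ 0  <
x_1 = 1, x_2 = 1/3 ↦ 1/3  <
x_1 = 1, x_2 = 2/3 ↦ 2/3  ≥
x_1 = 1, x_2 = 1 ↦ 1  ≥
So 9 of the 16 assignments meet the threshold.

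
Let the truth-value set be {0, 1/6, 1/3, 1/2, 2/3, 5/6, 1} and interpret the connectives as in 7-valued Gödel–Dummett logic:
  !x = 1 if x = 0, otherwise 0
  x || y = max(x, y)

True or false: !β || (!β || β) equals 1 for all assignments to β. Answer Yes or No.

No

Counterexample: take β = 1/6.
!β = !1/6 = 0
!β || β = 0 || 1/6 = 1/6
!β || (!β || β) = 0 || 1/6 = 1/6
This gives 1/6 ≠ 1.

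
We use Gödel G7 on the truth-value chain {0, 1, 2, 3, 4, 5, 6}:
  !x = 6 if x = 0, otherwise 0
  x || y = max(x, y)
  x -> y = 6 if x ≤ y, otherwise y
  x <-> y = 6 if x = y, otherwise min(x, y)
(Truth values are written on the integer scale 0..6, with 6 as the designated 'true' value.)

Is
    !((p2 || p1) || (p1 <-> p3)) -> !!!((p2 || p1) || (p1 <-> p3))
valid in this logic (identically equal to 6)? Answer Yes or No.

Yes

At p1 = 6, p2 = 3, p3 = 3, for instance:
p2 || p1 = 3 || 6 = 6
p1 <-> p3 = 6 <-> 3 = 3
(p2 || p1) || (p1 <-> p3) = 6 || 3 = 6
!((p2 || p1) || (p1 <-> p3)) = !6 = 0
!!((p2 || p1) || (p1 <-> p3)) = !0 = 6
!!!((p2 || p1) || (p1 <-> p3)) = !6 = 0
!((p2 || p1) || (p1 <-> p3)) -> !!!((p2 || p1) || (p1 <-> p3)) = 0 -> 0 = 6
and checking the remaining 342 assignments likewise gives ≥ 6 in every case.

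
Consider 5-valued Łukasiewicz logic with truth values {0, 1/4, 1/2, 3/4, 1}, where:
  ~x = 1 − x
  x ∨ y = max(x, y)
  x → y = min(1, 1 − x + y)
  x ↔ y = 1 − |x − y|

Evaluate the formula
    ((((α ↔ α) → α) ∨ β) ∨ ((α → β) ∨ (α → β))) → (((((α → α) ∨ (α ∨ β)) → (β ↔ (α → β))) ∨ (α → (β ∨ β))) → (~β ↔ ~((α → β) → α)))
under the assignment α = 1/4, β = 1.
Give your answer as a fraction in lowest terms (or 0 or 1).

1/4

α ↔ α = 1/4 ↔ 1/4 = 1
(α ↔ α) → α = 1 → 1/4 = 1/4
((α ↔ α) → α) ∨ β = 1/4 ∨ 1 = 1
α → β = 1/4 → 1 = 1
α → β = 1/4 → 1 = 1
(α → β) ∨ (α → β) = 1 ∨ 1 = 1
(((α ↔ α) → α) ∨ β) ∨ ((α → β) ∨ (α → β)) = 1 ∨ 1 = 1
α → α = 1/4 → 1/4 = 1
α ∨ β = 1/4 ∨ 1 = 1
(α → α) ∨ (α ∨ β) = 1 ∨ 1 = 1
α → β = 1/4 → 1 = 1
β ↔ (α → β) = 1 ↔ 1 = 1
((α → α) ∨ (α ∨ β)) → (β ↔ (α → β)) = 1 → 1 = 1
β ∨ β = 1 ∨ 1 = 1
α → (β ∨ β) = 1/4 → 1 = 1
(((α → α) ∨ (α ∨ β)) → (β ↔ (α → β))) ∨ (α → (β ∨ β)) = 1 ∨ 1 = 1
~β = ~1 = 0
α → β = 1/4 → 1 = 1
(α → β) → α = 1 → 1/4 = 1/4
~((α → β) → α) = ~1/4 = 3/4
~β ↔ ~((α → β) → α) = 0 ↔ 3/4 = 1/4
((((α → α) ∨ (α ∨ β)) → (β ↔ (α → β))) ∨ (α → (β ∨ β))) → (~β ↔ ~((α → β) → α)) = 1 → 1/4 = 1/4
((((α ↔ α) → α) ∨ β) ∨ ((α → β) ∨ (α → β))) → (((((α → α) ∨ (α ∨ β)) → (β ↔ (α → β))) ∨ (α → (β ∨ β))) → (~β ↔ ~((α → β) → α))) = 1 → 1/4 = 1/4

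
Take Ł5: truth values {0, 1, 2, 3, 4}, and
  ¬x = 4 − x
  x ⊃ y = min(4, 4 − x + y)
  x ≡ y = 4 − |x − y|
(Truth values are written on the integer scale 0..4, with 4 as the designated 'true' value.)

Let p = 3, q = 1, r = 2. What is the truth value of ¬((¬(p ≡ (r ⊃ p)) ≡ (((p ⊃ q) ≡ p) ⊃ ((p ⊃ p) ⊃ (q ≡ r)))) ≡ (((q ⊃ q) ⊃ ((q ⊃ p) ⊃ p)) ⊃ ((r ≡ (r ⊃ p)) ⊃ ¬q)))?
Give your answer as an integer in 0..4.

r ⊃ p = 2 ⊃ 3 = 4
p ≡ (r ⊃ p) = 3 ≡ 4 = 3
¬(p ≡ (r ⊃ p)) = ¬3 = 1
p ⊃ q = 3 ⊃ 1 = 2
(p ⊃ q) ≡ p = 2 ≡ 3 = 3
p ⊃ p = 3 ⊃ 3 = 4
q ≡ r = 1 ≡ 2 = 3
(p ⊃ p) ⊃ (q ≡ r) = 4 ⊃ 3 = 3
((p ⊃ q) ≡ p) ⊃ ((p ⊃ p) ⊃ (q ≡ r)) = 3 ⊃ 3 = 4
¬(p ≡ (r ⊃ p)) ≡ (((p ⊃ q) ≡ p) ⊃ ((p ⊃ p) ⊃ (q ≡ r))) = 1 ≡ 4 = 1
q ⊃ q = 1 ⊃ 1 = 4
q ⊃ p = 1 ⊃ 3 = 4
(q ⊃ p) ⊃ p = 4 ⊃ 3 = 3
(q ⊃ q) ⊃ ((q ⊃ p) ⊃ p) = 4 ⊃ 3 = 3
r ⊃ p = 2 ⊃ 3 = 4
r ≡ (r ⊃ p) = 2 ≡ 4 = 2
¬q = ¬1 = 3
(r ≡ (r ⊃ p)) ⊃ ¬q = 2 ⊃ 3 = 4
((q ⊃ q) ⊃ ((q ⊃ p) ⊃ p)) ⊃ ((r ≡ (r ⊃ p)) ⊃ ¬q) = 3 ⊃ 4 = 4
(¬(p ≡ (r ⊃ p)) ≡ (((p ⊃ q) ≡ p) ⊃ ((p ⊃ p) ⊃ (q ≡ r)))) ≡ (((q ⊃ q) ⊃ ((q ⊃ p) ⊃ p)) ⊃ ((r ≡ (r ⊃ p)) ⊃ ¬q)) = 1 ≡ 4 = 1
¬((¬(p ≡ (r ⊃ p)) ≡ (((p ⊃ q) ≡ p) ⊃ ((p ⊃ p) ⊃ (q ≡ r)))) ≡ (((q ⊃ q) ⊃ ((q ⊃ p) ⊃ p)) ⊃ ((r ≡ (r ⊃ p)) ⊃ ¬q))) = ¬1 = 3

3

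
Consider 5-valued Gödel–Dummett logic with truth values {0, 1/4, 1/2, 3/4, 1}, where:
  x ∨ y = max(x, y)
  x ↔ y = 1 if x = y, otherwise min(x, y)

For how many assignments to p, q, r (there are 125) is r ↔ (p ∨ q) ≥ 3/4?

value 1: 25 assignments (counts)
value 3/4: 16 assignments (counts)
value 1/2: 26 assignments
value 1/4: 30 assignments
value 0: 28 assignments
So 41 of the 125 assignments meet the threshold.

41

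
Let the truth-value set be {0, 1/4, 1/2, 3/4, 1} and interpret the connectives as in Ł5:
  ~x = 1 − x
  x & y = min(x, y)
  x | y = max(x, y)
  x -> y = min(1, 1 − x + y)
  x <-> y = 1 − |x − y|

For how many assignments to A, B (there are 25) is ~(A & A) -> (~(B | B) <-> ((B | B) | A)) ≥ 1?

value 1: 15 assignments (counts)
value 3/4: 3 assignments
value 1/2: 4 assignments
value 1/4: 1 assignment
value 0: 2 assignments
So 15 of the 25 assignments meet the threshold.

15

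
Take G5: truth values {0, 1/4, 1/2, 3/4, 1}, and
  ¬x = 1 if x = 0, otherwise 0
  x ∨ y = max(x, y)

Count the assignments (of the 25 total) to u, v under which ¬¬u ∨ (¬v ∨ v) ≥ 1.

value 1: 22 assignments (counts)
value 3/4: 1 assignment
value 1/2: 1 assignment
value 1/4: 1 assignment
So 22 of the 25 assignments meet the threshold.

22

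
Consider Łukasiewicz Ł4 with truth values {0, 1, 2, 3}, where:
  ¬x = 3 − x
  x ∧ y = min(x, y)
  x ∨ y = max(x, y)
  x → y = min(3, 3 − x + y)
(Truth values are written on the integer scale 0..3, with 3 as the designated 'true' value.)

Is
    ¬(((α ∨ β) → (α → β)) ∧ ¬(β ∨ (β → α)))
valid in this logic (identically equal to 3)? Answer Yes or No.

Counterexample: take α = 0, β = 1.
α ∨ β = 0 ∨ 1 = 1
α → β = 0 → 1 = 3
(α ∨ β) → (α → β) = 1 → 3 = 3
β → α = 1 → 0 = 2
β ∨ (β → α) = 1 ∨ 2 = 2
¬(β ∨ (β → α)) = ¬2 = 1
((α ∨ β) → (α → β)) ∧ ¬(β ∨ (β → α)) = 3 ∧ 1 = 1
¬(((α ∨ β) → (α → β)) ∧ ¬(β ∨ (β → α))) = ¬1 = 2
This gives 2 ≠ 3.

No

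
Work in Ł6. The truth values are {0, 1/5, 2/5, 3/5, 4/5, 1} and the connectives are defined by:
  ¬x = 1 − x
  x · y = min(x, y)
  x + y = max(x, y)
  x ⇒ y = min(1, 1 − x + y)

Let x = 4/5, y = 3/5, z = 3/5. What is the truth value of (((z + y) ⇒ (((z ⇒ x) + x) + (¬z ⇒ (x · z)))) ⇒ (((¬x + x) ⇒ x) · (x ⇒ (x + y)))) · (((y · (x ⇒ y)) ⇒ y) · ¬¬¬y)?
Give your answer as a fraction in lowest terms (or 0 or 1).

z + y = 3/5 + 3/5 = 3/5
z ⇒ x = 3/5 ⇒ 4/5 = 1
(z ⇒ x) + x = 1 + 4/5 = 1
¬z = ¬3/5 = 2/5
x · z = 4/5 · 3/5 = 3/5
¬z ⇒ (x · z) = 2/5 ⇒ 3/5 = 1
((z ⇒ x) + x) + (¬z ⇒ (x · z)) = 1 + 1 = 1
(z + y) ⇒ (((z ⇒ x) + x) + (¬z ⇒ (x · z))) = 3/5 ⇒ 1 = 1
¬x = ¬4/5 = 1/5
¬x + x = 1/5 + 4/5 = 4/5
(¬x + x) ⇒ x = 4/5 ⇒ 4/5 = 1
x + y = 4/5 + 3/5 = 4/5
x ⇒ (x + y) = 4/5 ⇒ 4/5 = 1
((¬x + x) ⇒ x) · (x ⇒ (x + y)) = 1 · 1 = 1
((z + y) ⇒ (((z ⇒ x) + x) + (¬z ⇒ (x · z)))) ⇒ (((¬x + x) ⇒ x) · (x ⇒ (x + y))) = 1 ⇒ 1 = 1
x ⇒ y = 4/5 ⇒ 3/5 = 4/5
y · (x ⇒ y) = 3/5 · 4/5 = 3/5
(y · (x ⇒ y)) ⇒ y = 3/5 ⇒ 3/5 = 1
¬y = ¬3/5 = 2/5
¬¬y = ¬2/5 = 3/5
¬¬¬y = ¬3/5 = 2/5
((y · (x ⇒ y)) ⇒ y) · ¬¬¬y = 1 · 2/5 = 2/5
(((z + y) ⇒ (((z ⇒ x) + x) + (¬z ⇒ (x · z)))) ⇒ (((¬x + x) ⇒ x) · (x ⇒ (x + y)))) · (((y · (x ⇒ y)) ⇒ y) · ¬¬¬y) = 1 · 2/5 = 2/5

2/5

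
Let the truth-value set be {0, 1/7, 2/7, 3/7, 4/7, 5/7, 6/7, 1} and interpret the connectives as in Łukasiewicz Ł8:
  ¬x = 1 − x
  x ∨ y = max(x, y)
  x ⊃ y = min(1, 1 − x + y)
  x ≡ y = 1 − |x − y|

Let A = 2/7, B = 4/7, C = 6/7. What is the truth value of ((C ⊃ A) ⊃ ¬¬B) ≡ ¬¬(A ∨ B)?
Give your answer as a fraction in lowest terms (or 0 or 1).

4/7

C ⊃ A = 6/7 ⊃ 2/7 = 3/7
¬B = ¬4/7 = 3/7
¬¬B = ¬3/7 = 4/7
(C ⊃ A) ⊃ ¬¬B = 3/7 ⊃ 4/7 = 1
A ∨ B = 2/7 ∨ 4/7 = 4/7
¬(A ∨ B) = ¬4/7 = 3/7
¬¬(A ∨ B) = ¬3/7 = 4/7
((C ⊃ A) ⊃ ¬¬B) ≡ ¬¬(A ∨ B) = 1 ≡ 4/7 = 4/7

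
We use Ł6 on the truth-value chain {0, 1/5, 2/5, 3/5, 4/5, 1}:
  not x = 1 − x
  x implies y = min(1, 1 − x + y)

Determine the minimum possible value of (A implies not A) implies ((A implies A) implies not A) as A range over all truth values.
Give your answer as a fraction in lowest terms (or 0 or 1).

Take A = 2/5:
not A = not 2/5 = 3/5
A implies not A = 2/5 implies 3/5 = 1
A implies A = 2/5 implies 2/5 = 1
not A = not 2/5 = 3/5
(A implies A) implies not A = 1 implies 3/5 = 3/5
(A implies not A) implies ((A implies A) implies not A) = 1 implies 3/5 = 3/5
No assignment yields a value below 3/5, so this is the minimum.

3/5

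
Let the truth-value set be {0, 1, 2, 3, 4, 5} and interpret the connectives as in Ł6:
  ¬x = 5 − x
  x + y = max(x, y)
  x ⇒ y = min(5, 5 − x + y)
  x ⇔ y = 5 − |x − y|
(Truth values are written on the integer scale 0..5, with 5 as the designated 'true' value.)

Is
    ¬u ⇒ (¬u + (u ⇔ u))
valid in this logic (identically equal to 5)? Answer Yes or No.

u = 0 ↦ 5
u = 1 ↦ 5
u = 2 ↦ 5
u = 3 ↦ 5
u = 4 ↦ 5
u = 5 ↦ 5
Every assignment gives a value ≥ 5.

Yes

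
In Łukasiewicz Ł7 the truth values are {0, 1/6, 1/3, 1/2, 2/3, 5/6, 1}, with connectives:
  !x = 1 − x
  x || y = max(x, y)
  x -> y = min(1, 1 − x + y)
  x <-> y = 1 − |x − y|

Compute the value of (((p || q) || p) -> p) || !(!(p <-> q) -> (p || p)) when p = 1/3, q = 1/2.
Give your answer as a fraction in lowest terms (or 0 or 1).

p || q = 1/3 || 1/2 = 1/2
(p || q) || p = 1/2 || 1/3 = 1/2
((p || q) || p) -> p = 1/2 -> 1/3 = 5/6
p <-> q = 1/3 <-> 1/2 = 5/6
!(p <-> q) = !5/6 = 1/6
p || p = 1/3 || 1/3 = 1/3
!(p <-> q) -> (p || p) = 1/6 -> 1/3 = 1
!(!(p <-> q) -> (p || p)) = !1 = 0
(((p || q) || p) -> p) || !(!(p <-> q) -> (p || p)) = 5/6 || 0 = 5/6

5/6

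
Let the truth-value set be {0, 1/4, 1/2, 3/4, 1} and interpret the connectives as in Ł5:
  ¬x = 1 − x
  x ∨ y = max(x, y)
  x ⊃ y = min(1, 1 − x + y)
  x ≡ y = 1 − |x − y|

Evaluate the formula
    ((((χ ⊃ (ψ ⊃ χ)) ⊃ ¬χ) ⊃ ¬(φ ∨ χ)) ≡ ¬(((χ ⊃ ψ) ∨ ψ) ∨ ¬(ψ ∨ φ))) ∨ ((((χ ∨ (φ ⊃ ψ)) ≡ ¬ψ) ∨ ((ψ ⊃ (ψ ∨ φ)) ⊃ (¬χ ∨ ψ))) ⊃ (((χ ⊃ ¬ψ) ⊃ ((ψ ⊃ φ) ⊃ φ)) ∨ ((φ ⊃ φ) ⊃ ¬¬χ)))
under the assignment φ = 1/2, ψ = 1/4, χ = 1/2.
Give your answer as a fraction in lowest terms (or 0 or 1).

1/2

ψ ⊃ χ = 1/4 ⊃ 1/2 = 1
χ ⊃ (ψ ⊃ χ) = 1/2 ⊃ 1 = 1
¬χ = ¬1/2 = 1/2
(χ ⊃ (ψ ⊃ χ)) ⊃ ¬χ = 1 ⊃ 1/2 = 1/2
φ ∨ χ = 1/2 ∨ 1/2 = 1/2
¬(φ ∨ χ) = ¬1/2 = 1/2
((χ ⊃ (ψ ⊃ χ)) ⊃ ¬χ) ⊃ ¬(φ ∨ χ) = 1/2 ⊃ 1/2 = 1
χ ⊃ ψ = 1/2 ⊃ 1/4 = 3/4
(χ ⊃ ψ) ∨ ψ = 3/4 ∨ 1/4 = 3/4
ψ ∨ φ = 1/4 ∨ 1/2 = 1/2
¬(ψ ∨ φ) = ¬1/2 = 1/2
((χ ⊃ ψ) ∨ ψ) ∨ ¬(ψ ∨ φ) = 3/4 ∨ 1/2 = 3/4
¬(((χ ⊃ ψ) ∨ ψ) ∨ ¬(ψ ∨ φ)) = ¬3/4 = 1/4
(((χ ⊃ (ψ ⊃ χ)) ⊃ ¬χ) ⊃ ¬(φ ∨ χ)) ≡ ¬(((χ ⊃ ψ) ∨ ψ) ∨ ¬(ψ ∨ φ)) = 1 ≡ 1/4 = 1/4
φ ⊃ ψ = 1/2 ⊃ 1/4 = 3/4
χ ∨ (φ ⊃ ψ) = 1/2 ∨ 3/4 = 3/4
¬ψ = ¬1/4 = 3/4
(χ ∨ (φ ⊃ ψ)) ≡ ¬ψ = 3/4 ≡ 3/4 = 1
ψ ∨ φ = 1/4 ∨ 1/2 = 1/2
ψ ⊃ (ψ ∨ φ) = 1/4 ⊃ 1/2 = 1
¬χ = ¬1/2 = 1/2
¬χ ∨ ψ = 1/2 ∨ 1/4 = 1/2
(ψ ⊃ (ψ ∨ φ)) ⊃ (¬χ ∨ ψ) = 1 ⊃ 1/2 = 1/2
((χ ∨ (φ ⊃ ψ)) ≡ ¬ψ) ∨ ((ψ ⊃ (ψ ∨ φ)) ⊃ (¬χ ∨ ψ)) = 1 ∨ 1/2 = 1
¬ψ = ¬1/4 = 3/4
χ ⊃ ¬ψ = 1/2 ⊃ 3/4 = 1
ψ ⊃ φ = 1/4 ⊃ 1/2 = 1
(ψ ⊃ φ) ⊃ φ = 1 ⊃ 1/2 = 1/2
(χ ⊃ ¬ψ) ⊃ ((ψ ⊃ φ) ⊃ φ) = 1 ⊃ 1/2 = 1/2
φ ⊃ φ = 1/2 ⊃ 1/2 = 1
¬χ = ¬1/2 = 1/2
¬¬χ = ¬1/2 = 1/2
(φ ⊃ φ) ⊃ ¬¬χ = 1 ⊃ 1/2 = 1/2
((χ ⊃ ¬ψ) ⊃ ((ψ ⊃ φ) ⊃ φ)) ∨ ((φ ⊃ φ) ⊃ ¬¬χ) = 1/2 ∨ 1/2 = 1/2
(((χ ∨ (φ ⊃ ψ)) ≡ ¬ψ) ∨ ((ψ ⊃ (ψ ∨ φ)) ⊃ (¬χ ∨ ψ))) ⊃ (((χ ⊃ ¬ψ) ⊃ ((ψ ⊃ φ) ⊃ φ)) ∨ ((φ ⊃ φ) ⊃ ¬¬χ)) = 1 ⊃ 1/2 = 1/2
((((χ ⊃ (ψ ⊃ χ)) ⊃ ¬χ) ⊃ ¬(φ ∨ χ)) ≡ ¬(((χ ⊃ ψ) ∨ ψ) ∨ ¬(ψ ∨ φ))) ∨ ((((χ ∨ (φ ⊃ ψ)) ≡ ¬ψ) ∨ ((ψ ⊃ (ψ ∨ φ)) ⊃ (¬χ ∨ ψ))) ⊃ (((χ ⊃ ¬ψ) ⊃ ((ψ ⊃ φ) ⊃ φ)) ∨ ((φ ⊃ φ) ⊃ ¬¬χ))) = 1/4 ∨ 1/2 = 1/2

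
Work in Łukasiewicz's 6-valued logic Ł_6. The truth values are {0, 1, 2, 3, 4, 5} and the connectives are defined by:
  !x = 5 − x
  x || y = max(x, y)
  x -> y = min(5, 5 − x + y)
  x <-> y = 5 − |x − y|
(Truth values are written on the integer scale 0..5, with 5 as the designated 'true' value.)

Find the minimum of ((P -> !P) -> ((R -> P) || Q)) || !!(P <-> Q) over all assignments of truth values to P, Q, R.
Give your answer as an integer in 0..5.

Take P = 0, Q = 2, R = 2:
!P = !0 = 5
P -> !P = 0 -> 5 = 5
R -> P = 2 -> 0 = 3
(R -> P) || Q = 3 || 2 = 3
(P -> !P) -> ((R -> P) || Q) = 5 -> 3 = 3
P <-> Q = 0 <-> 2 = 3
!(P <-> Q) = !3 = 2
!!(P <-> Q) = !2 = 3
((P -> !P) -> ((R -> P) || Q)) || !!(P <-> Q) = 3 || 3 = 3
No assignment yields a value below 3, so this is the minimum.

3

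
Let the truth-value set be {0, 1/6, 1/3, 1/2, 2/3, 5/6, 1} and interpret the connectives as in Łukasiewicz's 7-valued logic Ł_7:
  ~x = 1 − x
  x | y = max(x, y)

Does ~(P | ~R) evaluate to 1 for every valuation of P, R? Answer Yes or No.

No

Counterexample: take P = 0, R = 0.
~R = ~0 = 1
P | ~R = 0 | 1 = 1
~(P | ~R) = ~1 = 0
This gives 0 ≠ 1.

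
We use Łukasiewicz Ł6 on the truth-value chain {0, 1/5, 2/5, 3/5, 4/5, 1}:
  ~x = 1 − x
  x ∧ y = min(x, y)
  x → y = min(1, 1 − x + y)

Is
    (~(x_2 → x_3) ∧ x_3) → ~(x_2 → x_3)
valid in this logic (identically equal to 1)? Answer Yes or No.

Yes

At x_2 = 4/5, x_3 = 1/5, for instance:
x_2 → x_3 = 4/5 → 1/5 = 2/5
~(x_2 → x_3) = ~2/5 = 3/5
~(x_2 → x_3) ∧ x_3 = 3/5 ∧ 1/5 = 1/5
(~(x_2 → x_3) ∧ x_3) → ~(x_2 → x_3) = 1/5 → 3/5 = 1
and checking the remaining 35 assignments likewise gives ≥ 1 in every case.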